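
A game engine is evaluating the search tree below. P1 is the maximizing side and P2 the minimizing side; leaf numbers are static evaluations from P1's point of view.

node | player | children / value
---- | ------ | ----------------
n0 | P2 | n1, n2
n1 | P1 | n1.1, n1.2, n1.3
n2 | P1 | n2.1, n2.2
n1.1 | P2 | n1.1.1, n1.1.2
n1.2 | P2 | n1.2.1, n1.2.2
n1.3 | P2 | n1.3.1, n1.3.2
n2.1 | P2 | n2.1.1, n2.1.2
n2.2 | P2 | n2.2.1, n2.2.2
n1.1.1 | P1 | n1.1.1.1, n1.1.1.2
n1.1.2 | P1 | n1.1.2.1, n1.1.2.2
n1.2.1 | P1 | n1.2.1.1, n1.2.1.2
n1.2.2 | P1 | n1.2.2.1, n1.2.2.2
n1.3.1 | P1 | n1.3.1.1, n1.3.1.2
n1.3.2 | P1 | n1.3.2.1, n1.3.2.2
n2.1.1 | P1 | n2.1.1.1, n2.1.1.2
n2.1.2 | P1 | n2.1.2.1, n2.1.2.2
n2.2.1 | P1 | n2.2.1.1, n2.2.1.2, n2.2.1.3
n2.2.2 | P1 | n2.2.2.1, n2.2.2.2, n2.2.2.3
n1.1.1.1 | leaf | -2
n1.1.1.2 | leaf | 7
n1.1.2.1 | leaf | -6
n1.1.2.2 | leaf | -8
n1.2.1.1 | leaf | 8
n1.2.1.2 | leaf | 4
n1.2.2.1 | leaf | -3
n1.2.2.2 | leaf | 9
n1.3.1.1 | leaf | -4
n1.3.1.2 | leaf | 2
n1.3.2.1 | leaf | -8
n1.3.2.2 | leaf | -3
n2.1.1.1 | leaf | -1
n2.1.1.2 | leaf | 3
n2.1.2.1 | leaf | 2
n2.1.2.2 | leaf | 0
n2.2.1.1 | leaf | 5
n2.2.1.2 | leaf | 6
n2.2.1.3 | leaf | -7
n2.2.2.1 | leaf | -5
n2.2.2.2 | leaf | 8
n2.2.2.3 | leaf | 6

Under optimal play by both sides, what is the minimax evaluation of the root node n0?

n1.1.1 (P1): max(-2, 7) = 7
n1.1.2 (P1): max(-6, -8) = -6
n1.1 (P2): min(7, -6) = -6
n1.2.1 (P1): max(8, 4) = 8
n1.2.2 (P1): max(-3, 9) = 9
n1.2 (P2): min(8, 9) = 8
n1.3.1 (P1): max(-4, 2) = 2
n1.3.2 (P1): max(-8, -3) = -3
n1.3 (P2): min(2, -3) = -3
n1 (P1): max(-6, 8, -3) = 8
n2.1.1 (P1): max(-1, 3) = 3
n2.1.2 (P1): max(2, 0) = 2
n2.1 (P2): min(3, 2) = 2
n2.2.1 (P1): max(5, 6, -7) = 6
n2.2.2 (P1): max(-5, 8, 6) = 8
n2.2 (P2): min(6, 8) = 6
n2 (P1): max(2, 6) = 6
n0 (P2): min(8, 6) = 6

6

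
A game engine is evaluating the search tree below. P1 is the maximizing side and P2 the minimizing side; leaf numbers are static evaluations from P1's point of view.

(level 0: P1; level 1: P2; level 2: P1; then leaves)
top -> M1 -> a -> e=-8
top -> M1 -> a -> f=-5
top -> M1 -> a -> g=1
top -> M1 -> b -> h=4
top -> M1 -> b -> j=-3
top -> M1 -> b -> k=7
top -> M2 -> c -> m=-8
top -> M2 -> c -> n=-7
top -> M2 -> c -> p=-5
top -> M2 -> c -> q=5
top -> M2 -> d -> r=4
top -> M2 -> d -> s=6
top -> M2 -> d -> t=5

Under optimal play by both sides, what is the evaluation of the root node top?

5

a (P1): max(-8, -5, 1) = 1
b (P1): max(4, -3, 7) = 7
M1 (P2): min(1, 7) = 1
c (P1): max(-8, -7, -5, 5) = 5
d (P1): max(4, 6, 5) = 6
M2 (P2): min(5, 6) = 5
top (P1): max(1, 5) = 5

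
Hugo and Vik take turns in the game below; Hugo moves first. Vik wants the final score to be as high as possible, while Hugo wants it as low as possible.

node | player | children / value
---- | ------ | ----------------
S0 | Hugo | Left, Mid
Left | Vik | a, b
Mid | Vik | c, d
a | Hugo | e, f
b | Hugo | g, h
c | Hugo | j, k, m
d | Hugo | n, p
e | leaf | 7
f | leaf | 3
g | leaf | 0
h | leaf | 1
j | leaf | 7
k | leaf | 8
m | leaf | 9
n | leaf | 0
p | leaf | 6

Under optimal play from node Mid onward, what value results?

7

c (Hugo): min(7, 8, 9) = 7
d (Hugo): min(0, 6) = 0
Mid (Vik): max(7, 0) = 7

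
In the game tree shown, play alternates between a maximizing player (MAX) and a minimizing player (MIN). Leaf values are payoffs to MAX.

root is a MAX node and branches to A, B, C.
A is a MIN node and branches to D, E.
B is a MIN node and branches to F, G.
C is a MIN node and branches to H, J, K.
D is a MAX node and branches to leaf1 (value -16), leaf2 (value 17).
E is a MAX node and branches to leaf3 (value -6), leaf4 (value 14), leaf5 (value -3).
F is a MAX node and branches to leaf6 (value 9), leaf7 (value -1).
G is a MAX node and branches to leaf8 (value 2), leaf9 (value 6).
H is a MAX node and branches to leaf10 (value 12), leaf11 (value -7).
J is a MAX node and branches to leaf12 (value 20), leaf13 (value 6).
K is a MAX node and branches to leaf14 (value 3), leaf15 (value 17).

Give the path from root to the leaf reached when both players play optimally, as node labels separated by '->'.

root -> A -> E -> leaf4

D (MAX): max(-16, 17) = 17
E (MAX): max(-6, 14, -3) = 14
A (MIN): min(17, 14) = 14
F (MAX): max(9, -1) = 9
G (MAX): max(2, 6) = 6
B (MIN): min(9, 6) = 6
H (MAX): max(12, -7) = 12
J (MAX): max(20, 6) = 20
K (MAX): max(3, 17) = 17
C (MIN): min(12, 20, 17) = 12
root (MAX): max(14, 6, 12) = 14
At root, MAX picks A (highest: 14).
At A, MIN picks E (lowest: 14).
At E, MAX picks leaf4 (highest: 14).
Terminal value 14.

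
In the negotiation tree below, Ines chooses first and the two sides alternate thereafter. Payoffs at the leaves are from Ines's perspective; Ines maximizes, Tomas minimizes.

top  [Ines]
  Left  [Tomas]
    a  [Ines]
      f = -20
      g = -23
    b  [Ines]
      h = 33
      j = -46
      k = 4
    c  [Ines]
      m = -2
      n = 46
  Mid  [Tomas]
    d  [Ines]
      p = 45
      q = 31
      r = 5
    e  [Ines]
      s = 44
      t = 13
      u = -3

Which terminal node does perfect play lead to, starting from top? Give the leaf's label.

s

a (Ines): max(-20, -23) = -20
b (Ines): max(33, -46, 4) = 33
c (Ines): max(-2, 46) = 46
Left (Tomas): min(-20, 33, 46) = -20
d (Ines): max(45, 31, 5) = 45
e (Ines): max(44, 13, -3) = 44
Mid (Tomas): min(45, 44) = 44
top (Ines): max(-20, 44) = 44
At top, Ines picks Mid (highest: 44).
At Mid, Tomas picks e (lowest: 44).
At e, Ines picks s (highest: 44).
Terminal value 44.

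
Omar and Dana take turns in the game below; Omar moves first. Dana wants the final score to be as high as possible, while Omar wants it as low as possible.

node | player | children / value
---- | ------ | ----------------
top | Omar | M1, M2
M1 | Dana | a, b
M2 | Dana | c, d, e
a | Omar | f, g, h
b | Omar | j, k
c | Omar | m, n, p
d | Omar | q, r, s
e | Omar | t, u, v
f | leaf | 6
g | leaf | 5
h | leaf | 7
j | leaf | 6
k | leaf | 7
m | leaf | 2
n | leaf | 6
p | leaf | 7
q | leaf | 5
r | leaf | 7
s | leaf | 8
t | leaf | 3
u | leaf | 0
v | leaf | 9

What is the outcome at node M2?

c (Omar): min(2, 6, 7) = 2
d (Omar): min(5, 7, 8) = 5
e (Omar): min(3, 0, 9) = 0
M2 (Dana): max(2, 5, 0) = 5

5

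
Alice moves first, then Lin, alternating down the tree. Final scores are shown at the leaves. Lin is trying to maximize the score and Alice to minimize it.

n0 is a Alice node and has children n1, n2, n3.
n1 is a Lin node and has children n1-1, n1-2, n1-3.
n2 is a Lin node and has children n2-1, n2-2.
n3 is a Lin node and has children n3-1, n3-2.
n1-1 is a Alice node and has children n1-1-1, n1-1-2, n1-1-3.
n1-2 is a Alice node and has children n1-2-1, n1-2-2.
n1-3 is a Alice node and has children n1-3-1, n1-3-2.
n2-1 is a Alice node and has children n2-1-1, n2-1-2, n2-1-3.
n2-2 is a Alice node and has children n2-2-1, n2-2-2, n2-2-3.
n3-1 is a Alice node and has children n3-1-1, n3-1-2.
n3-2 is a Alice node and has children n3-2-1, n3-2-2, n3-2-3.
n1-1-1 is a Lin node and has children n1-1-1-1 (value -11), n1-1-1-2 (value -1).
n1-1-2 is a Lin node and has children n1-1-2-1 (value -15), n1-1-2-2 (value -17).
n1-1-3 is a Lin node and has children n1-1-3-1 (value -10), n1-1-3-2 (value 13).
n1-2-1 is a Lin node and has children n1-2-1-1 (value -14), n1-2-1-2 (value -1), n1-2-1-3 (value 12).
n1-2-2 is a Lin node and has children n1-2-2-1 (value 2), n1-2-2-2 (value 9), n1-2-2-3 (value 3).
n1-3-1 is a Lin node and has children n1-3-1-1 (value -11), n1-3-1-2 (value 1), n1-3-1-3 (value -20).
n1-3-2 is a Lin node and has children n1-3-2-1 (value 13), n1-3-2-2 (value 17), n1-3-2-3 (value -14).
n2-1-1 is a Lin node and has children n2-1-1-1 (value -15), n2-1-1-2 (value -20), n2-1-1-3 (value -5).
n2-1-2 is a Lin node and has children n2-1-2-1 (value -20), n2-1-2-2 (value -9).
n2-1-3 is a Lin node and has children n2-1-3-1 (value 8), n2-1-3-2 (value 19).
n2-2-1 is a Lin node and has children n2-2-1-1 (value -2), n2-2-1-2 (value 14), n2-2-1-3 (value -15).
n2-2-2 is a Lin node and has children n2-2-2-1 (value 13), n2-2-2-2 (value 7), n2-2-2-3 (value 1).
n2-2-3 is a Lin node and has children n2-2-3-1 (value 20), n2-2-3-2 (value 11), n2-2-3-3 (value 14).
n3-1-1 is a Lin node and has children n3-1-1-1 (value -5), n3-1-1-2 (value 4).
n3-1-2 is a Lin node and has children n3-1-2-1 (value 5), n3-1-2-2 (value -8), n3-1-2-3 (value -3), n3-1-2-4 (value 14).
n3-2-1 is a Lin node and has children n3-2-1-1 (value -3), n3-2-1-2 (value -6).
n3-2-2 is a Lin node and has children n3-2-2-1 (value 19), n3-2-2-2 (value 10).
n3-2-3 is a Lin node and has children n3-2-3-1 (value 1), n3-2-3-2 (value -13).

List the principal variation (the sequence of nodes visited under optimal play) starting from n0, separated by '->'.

n1-1-1 (Lin): max(-11, -1) = -1
n1-1-2 (Lin): max(-15, -17) = -15
n1-1-3 (Lin): max(-10, 13) = 13
n1-1 (Alice): min(-1, -15, 13) = -15
n1-2-1 (Lin): max(-14, -1, 12) = 12
n1-2-2 (Lin): max(2, 9, 3) = 9
n1-2 (Alice): min(12, 9) = 9
n1-3-1 (Lin): max(-11, 1, -20) = 1
n1-3-2 (Lin): max(13, 17, -14) = 17
n1-3 (Alice): min(1, 17) = 1
n1 (Lin): max(-15, 9, 1) = 9
n2-1-1 (Lin): max(-15, -20, -5) = -5
n2-1-2 (Lin): max(-20, -9) = -9
n2-1-3 (Lin): max(8, 19) = 19
n2-1 (Alice): min(-5, -9, 19) = -9
n2-2-1 (Lin): max(-2, 14, -15) = 14
n2-2-2 (Lin): max(13, 7, 1) = 13
n2-2-3 (Lin): max(20, 11, 14) = 20
n2-2 (Alice): min(14, 13, 20) = 13
n2 (Lin): max(-9, 13) = 13
n3-1-1 (Lin): max(-5, 4) = 4
n3-1-2 (Lin): max(5, -8, -3, 14) = 14
n3-1 (Alice): min(4, 14) = 4
n3-2-1 (Lin): max(-3, -6) = -3
n3-2-2 (Lin): max(19, 10) = 19
n3-2-3 (Lin): max(1, -13) = 1
n3-2 (Alice): min(-3, 19, 1) = -3
n3 (Lin): max(4, -3) = 4
n0 (Alice): min(9, 13, 4) = 4
At n0, Alice picks n3 (lowest: 4).
At n3, Lin picks n3-1 (highest: 4).
At n3-1, Alice picks n3-1-1 (lowest: 4).
At n3-1-1, Lin picks n3-1-1-2 (highest: 4).
Terminal value 4.

n0 -> n3 -> n3-1 -> n3-1-1 -> n3-1-1-2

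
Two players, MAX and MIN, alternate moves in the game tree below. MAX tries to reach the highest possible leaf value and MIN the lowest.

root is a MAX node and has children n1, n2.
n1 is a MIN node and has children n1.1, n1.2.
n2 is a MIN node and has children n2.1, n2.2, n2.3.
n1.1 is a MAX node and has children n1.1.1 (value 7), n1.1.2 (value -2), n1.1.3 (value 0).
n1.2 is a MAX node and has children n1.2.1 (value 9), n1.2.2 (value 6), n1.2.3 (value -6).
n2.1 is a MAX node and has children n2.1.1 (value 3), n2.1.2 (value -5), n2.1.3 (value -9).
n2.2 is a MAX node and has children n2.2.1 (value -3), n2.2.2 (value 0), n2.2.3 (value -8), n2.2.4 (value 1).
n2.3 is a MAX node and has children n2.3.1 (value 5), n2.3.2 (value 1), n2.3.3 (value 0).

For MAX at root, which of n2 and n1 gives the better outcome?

n2.1 (MAX): max(3, -5, -9) = 3
n2.2 (MAX): max(-3, 0, -8, 1) = 1
n2.3 (MAX): max(5, 1, 0) = 5
n2 (MIN): min(3, 1, 5) = 1
n1.1 (MAX): max(7, -2, 0) = 7
n1.2 (MAX): max(9, 6, -6) = 9
n1 (MIN): min(7, 9) = 7
MAX prefers the higher value; n2=1, n1=7. n1 is better since 7 > 1.

n1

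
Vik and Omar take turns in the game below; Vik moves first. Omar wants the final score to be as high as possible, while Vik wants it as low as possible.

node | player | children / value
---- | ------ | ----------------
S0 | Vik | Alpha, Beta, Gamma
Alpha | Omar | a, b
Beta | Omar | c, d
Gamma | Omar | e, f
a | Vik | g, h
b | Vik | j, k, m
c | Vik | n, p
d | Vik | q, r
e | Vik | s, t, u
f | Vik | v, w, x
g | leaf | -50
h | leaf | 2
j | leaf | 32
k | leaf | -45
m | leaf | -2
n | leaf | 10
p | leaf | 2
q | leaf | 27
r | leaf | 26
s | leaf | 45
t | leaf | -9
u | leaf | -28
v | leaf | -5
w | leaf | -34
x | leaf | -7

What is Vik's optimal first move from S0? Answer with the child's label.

Alpha

a (Vik): min(-50, 2) = -50
b (Vik): min(32, -45, -2) = -45
Alpha (Omar): max(-50, -45) = -45
c (Vik): min(10, 2) = 2
d (Vik): min(27, 26) = 26
Beta (Omar): max(2, 26) = 26
e (Vik): min(45, -9, -28) = -28
f (Vik): min(-5, -34, -7) = -34
Gamma (Omar): max(-28, -34) = -28
S0 (Vik): min(-45, 26, -28) = -45
Vik at S0 wants the lowest of {Alpha=-45, Beta=26, Gamma=-28}, so chooses Alpha.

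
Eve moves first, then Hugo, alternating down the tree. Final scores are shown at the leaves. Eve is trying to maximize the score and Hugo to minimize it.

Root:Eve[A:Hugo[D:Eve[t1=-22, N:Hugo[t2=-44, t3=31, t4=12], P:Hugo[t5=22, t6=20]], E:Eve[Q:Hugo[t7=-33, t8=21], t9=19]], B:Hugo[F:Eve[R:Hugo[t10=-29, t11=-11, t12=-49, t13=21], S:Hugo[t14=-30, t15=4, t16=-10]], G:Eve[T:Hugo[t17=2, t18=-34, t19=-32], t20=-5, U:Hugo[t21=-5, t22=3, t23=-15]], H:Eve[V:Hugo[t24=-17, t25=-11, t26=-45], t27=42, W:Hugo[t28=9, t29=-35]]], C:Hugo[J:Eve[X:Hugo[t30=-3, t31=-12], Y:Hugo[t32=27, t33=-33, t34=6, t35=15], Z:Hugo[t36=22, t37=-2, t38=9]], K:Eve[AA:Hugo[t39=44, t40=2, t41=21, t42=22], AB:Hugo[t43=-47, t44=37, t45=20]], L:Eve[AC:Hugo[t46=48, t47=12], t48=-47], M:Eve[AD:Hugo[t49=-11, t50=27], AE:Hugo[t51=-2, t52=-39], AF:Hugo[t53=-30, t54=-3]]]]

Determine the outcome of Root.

19

N (Hugo): min(-44, 31, 12) = -44
P (Hugo): min(22, 20) = 20
D (Eve): max(-22, -44, 20) = 20
Q (Hugo): min(-33, 21) = -33
E (Eve): max(-33, 19) = 19
A (Hugo): min(20, 19) = 19
R (Hugo): min(-29, -11, -49, 21) = -49
S (Hugo): min(-30, 4, -10) = -30
F (Eve): max(-49, -30) = -30
T (Hugo): min(2, -34, -32) = -34
U (Hugo): min(-5, 3, -15) = -15
G (Eve): max(-34, -5, -15) = -5
V (Hugo): min(-17, -11, -45) = -45
W (Hugo): min(9, -35) = -35
H (Eve): max(-45, 42, -35) = 42
B (Hugo): min(-30, -5, 42) = -30
X (Hugo): min(-3, -12) = -12
Y (Hugo): min(27, -33, 6, 15) = -33
Z (Hugo): min(22, -2, 9) = -2
J (Eve): max(-12, -33, -2) = -2
AA (Hugo): min(44, 2, 21, 22) = 2
AB (Hugo): min(-47, 37, 20) = -47
K (Eve): max(2, -47) = 2
AC (Hugo): min(48, 12) = 12
L (Eve): max(12, -47) = 12
AD (Hugo): min(-11, 27) = -11
AE (Hugo): min(-2, -39) = -39
AF (Hugo): min(-30, -3) = -30
M (Eve): max(-11, -39, -30) = -11
C (Hugo): min(-2, 2, 12, -11) = -11
Root (Eve): max(19, -30, -11) = 19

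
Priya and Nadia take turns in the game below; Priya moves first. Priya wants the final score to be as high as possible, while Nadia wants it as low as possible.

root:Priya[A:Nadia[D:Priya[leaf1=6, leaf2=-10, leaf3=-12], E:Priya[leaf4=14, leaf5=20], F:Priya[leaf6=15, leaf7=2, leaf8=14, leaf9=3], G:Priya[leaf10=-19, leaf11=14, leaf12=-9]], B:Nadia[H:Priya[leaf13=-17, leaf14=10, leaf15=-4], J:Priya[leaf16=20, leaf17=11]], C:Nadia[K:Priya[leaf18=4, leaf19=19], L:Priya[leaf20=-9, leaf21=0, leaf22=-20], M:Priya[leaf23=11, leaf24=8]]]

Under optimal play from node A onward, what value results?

D (Priya): max(6, -10, -12) = 6
E (Priya): max(14, 20) = 20
F (Priya): max(15, 2, 14, 3) = 15
G (Priya): max(-19, 14, -9) = 14
A (Nadia): min(6, 20, 15, 14) = 6

6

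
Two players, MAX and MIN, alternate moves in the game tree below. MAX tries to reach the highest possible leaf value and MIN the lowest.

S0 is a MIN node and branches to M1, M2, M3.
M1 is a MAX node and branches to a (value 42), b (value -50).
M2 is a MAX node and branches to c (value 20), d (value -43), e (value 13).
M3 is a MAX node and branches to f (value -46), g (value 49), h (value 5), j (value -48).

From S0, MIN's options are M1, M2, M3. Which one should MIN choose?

M1 (MAX): max(42, -50) = 42
M2 (MAX): max(20, -43, 13) = 20
M3 (MAX): max(-46, 49, 5, -48) = 49
S0 (MIN): min(42, 20, 49) = 20
MIN at S0 wants the lowest of {M1=42, M2=20, M3=49}, so chooses M2.

M2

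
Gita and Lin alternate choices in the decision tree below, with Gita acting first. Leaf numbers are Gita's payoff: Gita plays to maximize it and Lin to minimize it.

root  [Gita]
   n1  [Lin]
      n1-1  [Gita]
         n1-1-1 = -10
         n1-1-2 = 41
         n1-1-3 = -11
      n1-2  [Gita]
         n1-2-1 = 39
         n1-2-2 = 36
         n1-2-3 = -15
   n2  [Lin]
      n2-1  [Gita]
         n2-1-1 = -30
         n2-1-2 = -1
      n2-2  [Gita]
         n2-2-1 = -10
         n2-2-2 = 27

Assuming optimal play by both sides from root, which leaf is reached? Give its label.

n1-2-1

n1-1 (Gita): max(-10, 41, -11) = 41
n1-2 (Gita): max(39, 36, -15) = 39
n1 (Lin): min(41, 39) = 39
n2-1 (Gita): max(-30, -1) = -1
n2-2 (Gita): max(-10, 27) = 27
n2 (Lin): min(-1, 27) = -1
root (Gita): max(39, -1) = 39
At root, Gita picks n1 (highest: 39).
At n1, Lin picks n1-2 (lowest: 39).
At n1-2, Gita picks n1-2-1 (highest: 39).
Terminal value 39.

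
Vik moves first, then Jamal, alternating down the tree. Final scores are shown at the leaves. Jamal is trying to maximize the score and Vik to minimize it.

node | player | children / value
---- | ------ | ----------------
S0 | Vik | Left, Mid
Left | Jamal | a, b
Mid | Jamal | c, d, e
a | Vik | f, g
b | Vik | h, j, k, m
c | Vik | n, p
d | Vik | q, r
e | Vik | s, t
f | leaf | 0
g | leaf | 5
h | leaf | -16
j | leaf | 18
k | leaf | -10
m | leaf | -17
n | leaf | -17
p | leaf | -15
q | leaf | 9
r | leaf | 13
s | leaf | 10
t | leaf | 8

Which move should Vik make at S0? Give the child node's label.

Left

a (Vik): min(0, 5) = 0
b (Vik): min(-16, 18, -10, -17) = -17
Left (Jamal): max(0, -17) = 0
c (Vik): min(-17, -15) = -17
d (Vik): min(9, 13) = 9
e (Vik): min(10, 8) = 8
Mid (Jamal): max(-17, 9, 8) = 9
S0 (Vik): min(0, 9) = 0
Vik at S0 wants the lowest of {Left=0, Mid=9}, so chooses Left.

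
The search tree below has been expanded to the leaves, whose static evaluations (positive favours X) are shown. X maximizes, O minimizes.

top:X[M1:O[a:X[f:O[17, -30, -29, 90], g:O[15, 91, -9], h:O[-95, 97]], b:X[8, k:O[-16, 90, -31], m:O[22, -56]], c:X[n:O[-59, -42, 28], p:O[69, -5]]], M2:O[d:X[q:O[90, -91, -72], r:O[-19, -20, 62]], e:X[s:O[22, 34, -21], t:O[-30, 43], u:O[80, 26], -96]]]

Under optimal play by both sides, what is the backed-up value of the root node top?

f (O): min(17, -30, -29, 90) = -30
g (O): min(15, 91, -9) = -9
h (O): min(-95, 97) = -95
a (X): max(-30, -9, -95) = -9
k (O): min(-16, 90, -31) = -31
m (O): min(22, -56) = -56
b (X): max(8, -31, -56) = 8
n (O): min(-59, -42, 28) = -59
p (O): min(69, -5) = -5
c (X): max(-59, -5) = -5
M1 (O): min(-9, 8, -5) = -9
q (O): min(90, -91, -72) = -91
r (O): min(-19, -20, 62) = -20
d (X): max(-91, -20) = -20
s (O): min(22, 34, -21) = -21
t (O): min(-30, 43) = -30
u (O): min(80, 26) = 26
e (X): max(-21, -30, 26, -96) = 26
M2 (O): min(-20, 26) = -20
top (X): max(-9, -20) = -9

-9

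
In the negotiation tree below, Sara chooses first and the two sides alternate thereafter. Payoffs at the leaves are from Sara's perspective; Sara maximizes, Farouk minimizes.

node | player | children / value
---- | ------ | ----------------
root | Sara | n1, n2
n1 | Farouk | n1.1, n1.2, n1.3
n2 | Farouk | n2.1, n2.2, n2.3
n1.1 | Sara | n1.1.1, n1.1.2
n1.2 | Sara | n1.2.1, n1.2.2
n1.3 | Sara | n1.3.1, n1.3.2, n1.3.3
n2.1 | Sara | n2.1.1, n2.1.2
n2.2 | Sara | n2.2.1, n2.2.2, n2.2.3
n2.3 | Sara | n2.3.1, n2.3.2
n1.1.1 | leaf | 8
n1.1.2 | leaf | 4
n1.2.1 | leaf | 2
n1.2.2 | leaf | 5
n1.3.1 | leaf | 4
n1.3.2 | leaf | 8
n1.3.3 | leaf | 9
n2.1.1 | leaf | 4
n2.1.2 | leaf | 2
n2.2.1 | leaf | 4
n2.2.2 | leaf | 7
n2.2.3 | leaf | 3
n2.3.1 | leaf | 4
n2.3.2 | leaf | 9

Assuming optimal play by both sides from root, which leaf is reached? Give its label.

n1.2.2

n1.1 (Sara): max(8, 4) = 8
n1.2 (Sara): max(2, 5) = 5
n1.3 (Sara): max(4, 8, 9) = 9
n1 (Farouk): min(8, 5, 9) = 5
n2.1 (Sara): max(4, 2) = 4
n2.2 (Sara): max(4, 7, 3) = 7
n2.3 (Sara): max(4, 9) = 9
n2 (Farouk): min(4, 7, 9) = 4
root (Sara): max(5, 4) = 5
At root, Sara picks n1 (highest: 5).
At n1, Farouk picks n1.2 (lowest: 5).
At n1.2, Sara picks n1.2.2 (highest: 5).
Terminal value 5.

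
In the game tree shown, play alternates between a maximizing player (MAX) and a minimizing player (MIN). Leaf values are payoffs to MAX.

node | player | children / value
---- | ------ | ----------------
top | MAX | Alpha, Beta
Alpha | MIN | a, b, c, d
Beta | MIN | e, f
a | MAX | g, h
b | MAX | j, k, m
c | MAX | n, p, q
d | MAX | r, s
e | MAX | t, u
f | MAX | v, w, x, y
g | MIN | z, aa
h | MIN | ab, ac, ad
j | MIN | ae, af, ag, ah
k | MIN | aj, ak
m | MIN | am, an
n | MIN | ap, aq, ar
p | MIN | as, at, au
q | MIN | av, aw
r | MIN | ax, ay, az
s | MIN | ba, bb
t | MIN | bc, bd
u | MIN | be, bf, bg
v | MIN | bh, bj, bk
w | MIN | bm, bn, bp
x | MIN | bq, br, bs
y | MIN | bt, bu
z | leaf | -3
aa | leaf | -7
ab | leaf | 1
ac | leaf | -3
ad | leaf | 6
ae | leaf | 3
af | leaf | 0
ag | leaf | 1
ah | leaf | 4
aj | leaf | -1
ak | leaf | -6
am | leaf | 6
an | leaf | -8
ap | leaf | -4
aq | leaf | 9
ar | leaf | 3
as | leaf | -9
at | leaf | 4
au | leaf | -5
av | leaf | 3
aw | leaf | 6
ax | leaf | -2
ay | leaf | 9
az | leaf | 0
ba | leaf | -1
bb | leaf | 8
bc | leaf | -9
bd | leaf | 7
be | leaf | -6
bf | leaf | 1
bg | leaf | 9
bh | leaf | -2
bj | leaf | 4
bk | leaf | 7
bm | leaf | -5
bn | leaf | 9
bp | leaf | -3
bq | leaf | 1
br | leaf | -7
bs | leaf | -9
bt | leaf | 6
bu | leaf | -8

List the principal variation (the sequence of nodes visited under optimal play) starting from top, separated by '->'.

g (MIN): min(-3, -7) = -7
h (MIN): min(1, -3, 6) = -3
a (MAX): max(-7, -3) = -3
j (MIN): min(3, 0, 1, 4) = 0
k (MIN): min(-1, -6) = -6
m (MIN): min(6, -8) = -8
b (MAX): max(0, -6, -8) = 0
n (MIN): min(-4, 9, 3) = -4
p (MIN): min(-9, 4, -5) = -9
q (MIN): min(3, 6) = 3
c (MAX): max(-4, -9, 3) = 3
r (MIN): min(-2, 9, 0) = -2
s (MIN): min(-1, 8) = -1
d (MAX): max(-2, -1) = -1
Alpha (MIN): min(-3, 0, 3, -1) = -3
t (MIN): min(-9, 7) = -9
u (MIN): min(-6, 1, 9) = -6
e (MAX): max(-9, -6) = -6
v (MIN): min(-2, 4, 7) = -2
w (MIN): min(-5, 9, -3) = -5
x (MIN): min(1, -7, -9) = -9
y (MIN): min(6, -8) = -8
f (MAX): max(-2, -5, -9, -8) = -2
Beta (MIN): min(-6, -2) = -6
top (MAX): max(-3, -6) = -3
At top, MAX picks Alpha (highest: -3).
At Alpha, MIN picks a (lowest: -3).
At a, MAX picks h (highest: -3).
At h, MIN picks ac (lowest: -3).
Terminal value -3.

top -> Alpha -> a -> h -> ac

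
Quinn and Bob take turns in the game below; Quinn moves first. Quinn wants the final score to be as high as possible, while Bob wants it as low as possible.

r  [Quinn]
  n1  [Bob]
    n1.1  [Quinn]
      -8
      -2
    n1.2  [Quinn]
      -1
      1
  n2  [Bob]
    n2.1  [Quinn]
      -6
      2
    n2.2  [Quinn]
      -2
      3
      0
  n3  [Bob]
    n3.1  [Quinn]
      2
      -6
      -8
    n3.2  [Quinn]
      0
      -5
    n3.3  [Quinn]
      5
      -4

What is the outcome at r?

n1.1 (Quinn): max(-8, -2) = -2
n1.2 (Quinn): max(-1, 1) = 1
n1 (Bob): min(-2, 1) = -2
n2.1 (Quinn): max(-6, 2) = 2
n2.2 (Quinn): max(-2, 3, 0) = 3
n2 (Bob): min(2, 3) = 2
n3.1 (Quinn): max(2, -6, -8) = 2
n3.2 (Quinn): max(0, -5) = 0
n3.3 (Quinn): max(5, -4) = 5
n3 (Bob): min(2, 0, 5) = 0
r (Quinn): max(-2, 2, 0) = 2

2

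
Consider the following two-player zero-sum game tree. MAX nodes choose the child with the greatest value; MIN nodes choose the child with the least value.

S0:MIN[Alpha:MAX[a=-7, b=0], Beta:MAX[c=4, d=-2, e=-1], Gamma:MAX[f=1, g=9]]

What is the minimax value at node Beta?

4

Beta (MAX): max(4, -2, -1) = 4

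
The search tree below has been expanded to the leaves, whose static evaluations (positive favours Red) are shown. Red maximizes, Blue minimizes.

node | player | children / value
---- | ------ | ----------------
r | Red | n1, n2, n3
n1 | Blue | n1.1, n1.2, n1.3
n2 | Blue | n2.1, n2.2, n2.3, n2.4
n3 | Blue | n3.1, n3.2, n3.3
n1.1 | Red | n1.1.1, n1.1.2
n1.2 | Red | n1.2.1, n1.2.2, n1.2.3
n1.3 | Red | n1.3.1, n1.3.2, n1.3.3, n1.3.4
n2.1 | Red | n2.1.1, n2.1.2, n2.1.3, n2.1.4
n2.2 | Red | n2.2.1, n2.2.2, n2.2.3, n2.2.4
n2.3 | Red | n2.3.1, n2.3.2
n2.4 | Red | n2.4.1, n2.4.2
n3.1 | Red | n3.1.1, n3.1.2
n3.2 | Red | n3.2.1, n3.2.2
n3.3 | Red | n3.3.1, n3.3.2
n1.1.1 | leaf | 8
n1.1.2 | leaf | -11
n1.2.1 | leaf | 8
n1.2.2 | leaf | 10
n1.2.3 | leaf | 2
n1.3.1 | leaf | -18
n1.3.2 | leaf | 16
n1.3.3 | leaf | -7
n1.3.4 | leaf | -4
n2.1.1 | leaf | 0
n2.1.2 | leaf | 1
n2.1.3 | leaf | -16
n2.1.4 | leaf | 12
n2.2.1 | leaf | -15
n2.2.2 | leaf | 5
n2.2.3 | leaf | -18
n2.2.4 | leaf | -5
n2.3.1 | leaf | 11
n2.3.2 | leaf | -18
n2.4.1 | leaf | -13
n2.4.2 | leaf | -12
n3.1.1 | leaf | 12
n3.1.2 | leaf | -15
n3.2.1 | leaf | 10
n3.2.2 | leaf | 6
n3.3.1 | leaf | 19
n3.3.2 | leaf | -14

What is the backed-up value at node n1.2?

n1.2 (Red): max(8, 10, 2) = 10

10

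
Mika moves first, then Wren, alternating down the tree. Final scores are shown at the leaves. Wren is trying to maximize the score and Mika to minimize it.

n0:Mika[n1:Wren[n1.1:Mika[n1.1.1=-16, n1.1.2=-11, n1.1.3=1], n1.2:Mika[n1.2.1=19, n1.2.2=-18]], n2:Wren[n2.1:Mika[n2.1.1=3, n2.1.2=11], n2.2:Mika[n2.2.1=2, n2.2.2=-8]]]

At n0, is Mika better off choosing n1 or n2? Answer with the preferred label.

n1

n1.1 (Mika): min(-16, -11, 1) = -16
n1.2 (Mika): min(19, -18) = -18
n1 (Wren): max(-16, -18) = -16
n2.1 (Mika): min(3, 11) = 3
n2.2 (Mika): min(2, -8) = -8
n2 (Wren): max(3, -8) = 3
Mika prefers the lower value; n1=-16, n2=3. n1 is better since -16 < 3.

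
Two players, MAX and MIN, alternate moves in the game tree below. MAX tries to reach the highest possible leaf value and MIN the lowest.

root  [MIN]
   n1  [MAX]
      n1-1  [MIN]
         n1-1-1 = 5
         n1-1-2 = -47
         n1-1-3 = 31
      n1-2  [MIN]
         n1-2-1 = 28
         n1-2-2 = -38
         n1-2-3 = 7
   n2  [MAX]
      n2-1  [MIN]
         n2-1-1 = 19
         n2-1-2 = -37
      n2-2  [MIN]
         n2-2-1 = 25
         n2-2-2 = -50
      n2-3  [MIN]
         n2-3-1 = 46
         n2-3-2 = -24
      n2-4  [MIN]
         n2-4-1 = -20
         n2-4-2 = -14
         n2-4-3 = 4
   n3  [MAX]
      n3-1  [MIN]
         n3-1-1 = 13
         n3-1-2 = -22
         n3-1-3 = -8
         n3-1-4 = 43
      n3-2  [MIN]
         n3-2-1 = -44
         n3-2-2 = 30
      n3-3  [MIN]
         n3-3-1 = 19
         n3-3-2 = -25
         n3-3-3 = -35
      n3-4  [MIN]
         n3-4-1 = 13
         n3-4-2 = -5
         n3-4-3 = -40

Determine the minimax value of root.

n1-1 (MIN): min(5, -47, 31) = -47
n1-2 (MIN): min(28, -38, 7) = -38
n1 (MAX): max(-47, -38) = -38
n2-1 (MIN): min(19, -37) = -37
n2-2 (MIN): min(25, -50) = -50
n2-3 (MIN): min(46, -24) = -24
n2-4 (MIN): min(-20, -14, 4) = -20
n2 (MAX): max(-37, -50, -24, -20) = -20
n3-1 (MIN): min(13, -22, -8, 43) = -22
n3-2 (MIN): min(-44, 30) = -44
n3-3 (MIN): min(19, -25, -35) = -35
n3-4 (MIN): min(13, -5, -40) = -40
n3 (MAX): max(-22, -44, -35, -40) = -22
root (MIN): min(-38, -20, -22) = -38

-38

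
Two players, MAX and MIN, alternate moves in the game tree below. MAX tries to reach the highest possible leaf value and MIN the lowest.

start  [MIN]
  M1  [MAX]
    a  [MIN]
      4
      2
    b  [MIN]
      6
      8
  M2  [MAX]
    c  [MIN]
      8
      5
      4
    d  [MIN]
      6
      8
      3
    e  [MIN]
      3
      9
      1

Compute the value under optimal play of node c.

4

c (MIN): min(8, 5, 4) = 4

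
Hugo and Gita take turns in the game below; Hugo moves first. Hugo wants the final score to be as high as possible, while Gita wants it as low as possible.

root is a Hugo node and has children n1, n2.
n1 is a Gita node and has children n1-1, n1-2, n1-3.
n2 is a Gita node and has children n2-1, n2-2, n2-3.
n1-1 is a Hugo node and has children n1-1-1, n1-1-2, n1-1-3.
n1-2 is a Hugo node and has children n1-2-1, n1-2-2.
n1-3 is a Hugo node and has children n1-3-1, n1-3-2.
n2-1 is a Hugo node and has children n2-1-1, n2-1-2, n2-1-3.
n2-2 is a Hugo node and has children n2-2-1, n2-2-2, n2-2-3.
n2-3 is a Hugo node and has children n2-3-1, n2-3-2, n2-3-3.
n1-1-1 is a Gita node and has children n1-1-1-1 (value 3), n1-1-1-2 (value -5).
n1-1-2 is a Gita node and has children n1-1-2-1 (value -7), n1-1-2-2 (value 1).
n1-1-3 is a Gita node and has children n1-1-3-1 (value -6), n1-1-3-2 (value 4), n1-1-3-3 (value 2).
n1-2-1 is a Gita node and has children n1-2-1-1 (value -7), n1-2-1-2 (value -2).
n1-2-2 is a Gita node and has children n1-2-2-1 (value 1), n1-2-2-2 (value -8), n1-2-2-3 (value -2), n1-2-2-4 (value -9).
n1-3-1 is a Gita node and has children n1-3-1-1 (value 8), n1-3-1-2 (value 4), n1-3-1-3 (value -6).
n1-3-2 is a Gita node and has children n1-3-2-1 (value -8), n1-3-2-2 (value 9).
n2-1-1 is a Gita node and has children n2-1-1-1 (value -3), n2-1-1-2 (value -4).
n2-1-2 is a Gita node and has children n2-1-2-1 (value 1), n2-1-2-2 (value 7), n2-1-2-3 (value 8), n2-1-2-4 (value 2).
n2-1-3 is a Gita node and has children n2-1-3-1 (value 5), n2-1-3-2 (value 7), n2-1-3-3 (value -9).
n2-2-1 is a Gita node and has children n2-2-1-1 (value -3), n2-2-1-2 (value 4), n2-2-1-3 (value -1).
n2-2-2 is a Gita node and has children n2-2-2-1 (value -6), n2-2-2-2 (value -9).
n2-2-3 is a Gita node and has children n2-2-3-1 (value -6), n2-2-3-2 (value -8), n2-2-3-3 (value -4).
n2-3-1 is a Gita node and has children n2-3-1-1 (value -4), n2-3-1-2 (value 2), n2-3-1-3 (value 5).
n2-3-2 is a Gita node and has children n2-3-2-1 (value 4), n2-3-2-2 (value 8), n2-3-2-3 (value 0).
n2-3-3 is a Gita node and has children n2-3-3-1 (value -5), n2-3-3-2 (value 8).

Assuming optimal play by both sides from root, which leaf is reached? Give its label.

n1-1-1 (Gita): min(3, -5) = -5
n1-1-2 (Gita): min(-7, 1) = -7
n1-1-3 (Gita): min(-6, 4, 2) = -6
n1-1 (Hugo): max(-5, -7, -6) = -5
n1-2-1 (Gita): min(-7, -2) = -7
n1-2-2 (Gita): min(1, -8, -2, -9) = -9
n1-2 (Hugo): max(-7, -9) = -7
n1-3-1 (Gita): min(8, 4, -6) = -6
n1-3-2 (Gita): min(-8, 9) = -8
n1-3 (Hugo): max(-6, -8) = -6
n1 (Gita): min(-5, -7, -6) = -7
n2-1-1 (Gita): min(-3, -4) = -4
n2-1-2 (Gita): min(1, 7, 8, 2) = 1
n2-1-3 (Gita): min(5, 7, -9) = -9
n2-1 (Hugo): max(-4, 1, -9) = 1
n2-2-1 (Gita): min(-3, 4, -1) = -3
n2-2-2 (Gita): min(-6, -9) = -9
n2-2-3 (Gita): min(-6, -8, -4) = -8
n2-2 (Hugo): max(-3, -9, -8) = -3
n2-3-1 (Gita): min(-4, 2, 5) = -4
n2-3-2 (Gita): min(4, 8, 0) = 0
n2-3-3 (Gita): min(-5, 8) = -5
n2-3 (Hugo): max(-4, 0, -5) = 0
n2 (Gita): min(1, -3, 0) = -3
root (Hugo): max(-7, -3) = -3
At root, Hugo picks n2 (highest: -3).
At n2, Gita picks n2-2 (lowest: -3).
At n2-2, Hugo picks n2-2-1 (highest: -3).
At n2-2-1, Gita picks n2-2-1-1 (lowest: -3).
Terminal value -3.

n2-2-1-1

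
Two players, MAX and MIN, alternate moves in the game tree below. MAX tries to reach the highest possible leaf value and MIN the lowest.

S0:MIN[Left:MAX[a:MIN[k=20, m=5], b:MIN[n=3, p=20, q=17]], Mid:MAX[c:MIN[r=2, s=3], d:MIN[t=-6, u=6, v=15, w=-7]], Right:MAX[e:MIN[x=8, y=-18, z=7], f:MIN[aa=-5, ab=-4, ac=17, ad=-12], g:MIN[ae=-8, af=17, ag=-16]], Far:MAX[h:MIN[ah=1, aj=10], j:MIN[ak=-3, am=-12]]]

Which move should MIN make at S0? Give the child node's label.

Right

a (MIN): min(20, 5) = 5
b (MIN): min(3, 20, 17) = 3
Left (MAX): max(5, 3) = 5
c (MIN): min(2, 3) = 2
d (MIN): min(-6, 6, 15, -7) = -7
Mid (MAX): max(2, -7) = 2
e (MIN): min(8, -18, 7) = -18
f (MIN): min(-5, -4, 17, -12) = -12
g (MIN): min(-8, 17, -16) = -16
Right (MAX): max(-18, -12, -16) = -12
h (MIN): min(1, 10) = 1
j (MIN): min(-3, -12) = -12
Far (MAX): max(1, -12) = 1
S0 (MIN): min(5, 2, -12, 1) = -12
MIN at S0 wants the lowest of {Left=5, Mid=2, Right=-12, Far=1}, so chooses Right.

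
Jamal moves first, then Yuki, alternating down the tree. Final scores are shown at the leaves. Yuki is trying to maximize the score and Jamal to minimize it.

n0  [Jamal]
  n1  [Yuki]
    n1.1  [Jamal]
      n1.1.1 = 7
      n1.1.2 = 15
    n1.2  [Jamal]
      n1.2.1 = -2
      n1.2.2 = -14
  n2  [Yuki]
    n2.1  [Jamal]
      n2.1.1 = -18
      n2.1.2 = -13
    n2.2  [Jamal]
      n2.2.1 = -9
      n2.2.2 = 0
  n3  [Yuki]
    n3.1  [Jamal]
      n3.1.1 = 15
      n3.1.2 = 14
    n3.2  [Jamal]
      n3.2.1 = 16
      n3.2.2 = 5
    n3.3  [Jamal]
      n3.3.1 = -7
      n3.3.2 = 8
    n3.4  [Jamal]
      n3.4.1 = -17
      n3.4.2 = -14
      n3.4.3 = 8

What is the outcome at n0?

n1.1 (Jamal): min(7, 15) = 7
n1.2 (Jamal): min(-2, -14) = -14
n1 (Yuki): max(7, -14) = 7
n2.1 (Jamal): min(-18, -13) = -18
n2.2 (Jamal): min(-9, 0) = -9
n2 (Yuki): max(-18, -9) = -9
n3.1 (Jamal): min(15, 14) = 14
n3.2 (Jamal): min(16, 5) = 5
n3.3 (Jamal): min(-7, 8) = -7
n3.4 (Jamal): min(-17, -14, 8) = -17
n3 (Yuki): max(14, 5, -7, -17) = 14
n0 (Jamal): min(7, -9, 14) = -9

-9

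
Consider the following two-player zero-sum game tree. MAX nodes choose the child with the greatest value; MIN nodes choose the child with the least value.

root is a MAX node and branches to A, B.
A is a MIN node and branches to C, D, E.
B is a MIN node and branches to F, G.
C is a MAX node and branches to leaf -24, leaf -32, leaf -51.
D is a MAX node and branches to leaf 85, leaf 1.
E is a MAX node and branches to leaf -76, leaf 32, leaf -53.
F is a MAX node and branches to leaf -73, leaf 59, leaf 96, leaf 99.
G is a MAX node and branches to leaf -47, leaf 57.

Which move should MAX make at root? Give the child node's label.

C (MAX): max(-24, -32, -51) = -24
D (MAX): max(85, 1) = 85
E (MAX): max(-76, 32, -53) = 32
A (MIN): min(-24, 85, 32) = -24
F (MAX): max(-73, 59, 96, 99) = 99
G (MAX): max(-47, 57) = 57
B (MIN): min(99, 57) = 57
root (MAX): max(-24, 57) = 57
MAX at root wants the highest of {A=-24, B=57}, so chooses B.

B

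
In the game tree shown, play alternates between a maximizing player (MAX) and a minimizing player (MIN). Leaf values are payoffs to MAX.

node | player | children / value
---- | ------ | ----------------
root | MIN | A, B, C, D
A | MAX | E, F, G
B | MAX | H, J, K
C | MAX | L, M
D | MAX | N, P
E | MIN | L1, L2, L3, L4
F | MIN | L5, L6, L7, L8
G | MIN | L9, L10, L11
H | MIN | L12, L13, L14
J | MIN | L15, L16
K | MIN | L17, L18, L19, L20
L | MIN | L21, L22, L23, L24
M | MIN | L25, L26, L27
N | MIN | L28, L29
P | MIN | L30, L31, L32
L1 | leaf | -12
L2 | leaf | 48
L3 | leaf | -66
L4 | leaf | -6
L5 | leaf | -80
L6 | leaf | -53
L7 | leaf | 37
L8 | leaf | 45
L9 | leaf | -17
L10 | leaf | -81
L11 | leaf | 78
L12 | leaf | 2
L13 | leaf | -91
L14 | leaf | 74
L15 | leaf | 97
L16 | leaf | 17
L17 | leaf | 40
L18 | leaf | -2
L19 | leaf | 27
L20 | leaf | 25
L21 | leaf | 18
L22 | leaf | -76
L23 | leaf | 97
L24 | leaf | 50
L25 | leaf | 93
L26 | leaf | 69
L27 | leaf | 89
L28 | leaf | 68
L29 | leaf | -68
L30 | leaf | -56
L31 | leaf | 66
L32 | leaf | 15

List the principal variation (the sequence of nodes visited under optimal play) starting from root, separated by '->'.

E (MIN): min(-12, 48, -66, -6) = -66
F (MIN): min(-80, -53, 37, 45) = -80
G (MIN): min(-17, -81, 78) = -81
A (MAX): max(-66, -80, -81) = -66
H (MIN): min(2, -91, 74) = -91
J (MIN): min(97, 17) = 17
K (MIN): min(40, -2, 27, 25) = -2
B (MAX): max(-91, 17, -2) = 17
L (MIN): min(18, -76, 97, 50) = -76
M (MIN): min(93, 69, 89) = 69
C (MAX): max(-76, 69) = 69
N (MIN): min(68, -68) = -68
P (MIN): min(-56, 66, 15) = -56
D (MAX): max(-68, -56) = -56
root (MIN): min(-66, 17, 69, -56) = -66
At root, MIN picks A (lowest: -66).
At A, MAX picks E (highest: -66).
At E, MIN picks L3 (lowest: -66).
Terminal value -66.

root -> A -> E -> L3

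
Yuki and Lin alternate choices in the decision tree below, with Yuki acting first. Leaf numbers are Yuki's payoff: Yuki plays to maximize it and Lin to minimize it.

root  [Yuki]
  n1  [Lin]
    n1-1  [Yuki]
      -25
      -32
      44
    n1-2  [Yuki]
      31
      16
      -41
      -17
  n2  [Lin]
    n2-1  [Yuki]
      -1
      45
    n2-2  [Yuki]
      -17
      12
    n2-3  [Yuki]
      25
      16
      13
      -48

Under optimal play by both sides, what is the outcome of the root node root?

31

n1-1 (Yuki): max(-25, -32, 44) = 44
n1-2 (Yuki): max(31, 16, -41, -17) = 31
n1 (Lin): min(44, 31) = 31
n2-1 (Yuki): max(-1, 45) = 45
n2-2 (Yuki): max(-17, 12) = 12
n2-3 (Yuki): max(25, 16, 13, -48) = 25
n2 (Lin): min(45, 12, 25) = 12
root (Yuki): max(31, 12) = 31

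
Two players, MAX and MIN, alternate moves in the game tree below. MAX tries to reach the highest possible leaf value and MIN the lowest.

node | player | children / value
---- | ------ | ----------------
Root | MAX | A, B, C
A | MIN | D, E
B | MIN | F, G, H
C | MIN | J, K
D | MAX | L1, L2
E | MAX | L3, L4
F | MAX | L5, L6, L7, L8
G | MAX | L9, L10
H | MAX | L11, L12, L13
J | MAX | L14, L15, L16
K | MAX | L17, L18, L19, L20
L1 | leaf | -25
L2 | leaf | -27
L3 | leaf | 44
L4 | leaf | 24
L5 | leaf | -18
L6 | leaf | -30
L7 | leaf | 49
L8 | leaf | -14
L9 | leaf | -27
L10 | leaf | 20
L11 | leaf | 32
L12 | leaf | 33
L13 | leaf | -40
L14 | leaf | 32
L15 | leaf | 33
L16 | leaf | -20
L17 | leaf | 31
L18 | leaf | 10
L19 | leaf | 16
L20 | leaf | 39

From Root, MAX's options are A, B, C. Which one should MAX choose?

C

D (MAX): max(-25, -27) = -25
E (MAX): max(44, 24) = 44
A (MIN): min(-25, 44) = -25
F (MAX): max(-18, -30, 49, -14) = 49
G (MAX): max(-27, 20) = 20
H (MAX): max(32, 33, -40) = 33
B (MIN): min(49, 20, 33) = 20
J (MAX): max(32, 33, -20) = 33
K (MAX): max(31, 10, 16, 39) = 39
C (MIN): min(33, 39) = 33
Root (MAX): max(-25, 20, 33) = 33
MAX at Root wants the highest of {A=-25, B=20, C=33}, so chooses C.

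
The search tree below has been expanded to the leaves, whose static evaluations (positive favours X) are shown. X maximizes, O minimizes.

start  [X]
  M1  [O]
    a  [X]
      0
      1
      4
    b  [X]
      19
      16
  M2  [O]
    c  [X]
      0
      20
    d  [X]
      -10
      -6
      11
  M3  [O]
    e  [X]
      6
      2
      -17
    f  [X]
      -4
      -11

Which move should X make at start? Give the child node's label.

M2

a (X): max(0, 1, 4) = 4
b (X): max(19, 16) = 19
M1 (O): min(4, 19) = 4
c (X): max(0, 20) = 20
d (X): max(-10, -6, 11) = 11
M2 (O): min(20, 11) = 11
e (X): max(6, 2, -17) = 6
f (X): max(-4, -11) = -4
M3 (O): min(6, -4) = -4
start (X): max(4, 11, -4) = 11
X at start wants the highest of {M1=4, M2=11, M3=-4}, so chooses M2.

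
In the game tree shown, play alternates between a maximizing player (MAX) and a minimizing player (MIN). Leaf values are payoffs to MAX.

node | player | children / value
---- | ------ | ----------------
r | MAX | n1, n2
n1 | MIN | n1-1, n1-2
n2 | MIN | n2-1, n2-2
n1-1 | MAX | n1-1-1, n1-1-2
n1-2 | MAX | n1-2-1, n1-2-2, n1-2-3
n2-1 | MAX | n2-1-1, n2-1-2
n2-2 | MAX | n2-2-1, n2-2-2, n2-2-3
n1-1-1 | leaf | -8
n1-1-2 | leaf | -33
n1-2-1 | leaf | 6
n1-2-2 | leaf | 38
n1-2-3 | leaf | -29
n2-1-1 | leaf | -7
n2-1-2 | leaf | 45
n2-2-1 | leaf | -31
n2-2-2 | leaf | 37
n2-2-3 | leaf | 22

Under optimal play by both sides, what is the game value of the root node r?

37

n1-1 (MAX): max(-8, -33) = -8
n1-2 (MAX): max(6, 38, -29) = 38
n1 (MIN): min(-8, 38) = -8
n2-1 (MAX): max(-7, 45) = 45
n2-2 (MAX): max(-31, 37, 22) = 37
n2 (MIN): min(45, 37) = 37
r (MAX): max(-8, 37) = 37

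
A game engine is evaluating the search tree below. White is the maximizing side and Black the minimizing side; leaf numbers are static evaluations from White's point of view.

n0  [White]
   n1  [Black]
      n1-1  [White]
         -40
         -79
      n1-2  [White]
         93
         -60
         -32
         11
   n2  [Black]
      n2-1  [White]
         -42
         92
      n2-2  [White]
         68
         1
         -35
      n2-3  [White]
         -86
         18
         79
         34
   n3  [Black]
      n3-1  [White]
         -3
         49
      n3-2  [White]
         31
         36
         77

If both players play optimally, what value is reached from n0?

68

n1-1 (White): max(-40, -79) = -40
n1-2 (White): max(93, -60, -32, 11) = 93
n1 (Black): min(-40, 93) = -40
n2-1 (White): max(-42, 92) = 92
n2-2 (White): max(68, 1, -35) = 68
n2-3 (White): max(-86, 18, 79, 34) = 79
n2 (Black): min(92, 68, 79) = 68
n3-1 (White): max(-3, 49) = 49
n3-2 (White): max(31, 36, 77) = 77
n3 (Black): min(49, 77) = 49
n0 (White): max(-40, 68, 49) = 68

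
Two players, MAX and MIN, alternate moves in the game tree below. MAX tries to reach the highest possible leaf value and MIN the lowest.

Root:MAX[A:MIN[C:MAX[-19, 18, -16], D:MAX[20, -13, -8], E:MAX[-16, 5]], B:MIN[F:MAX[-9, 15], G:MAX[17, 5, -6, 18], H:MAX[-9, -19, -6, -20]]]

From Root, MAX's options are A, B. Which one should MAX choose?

A

C (MAX): max(-19, 18, -16) = 18
D (MAX): max(20, -13, -8) = 20
E (MAX): max(-16, 5) = 5
A (MIN): min(18, 20, 5) = 5
F (MAX): max(-9, 15) = 15
G (MAX): max(17, 5, -6, 18) = 18
H (MAX): max(-9, -19, -6, -20) = -6
B (MIN): min(15, 18, -6) = -6
Root (MAX): max(5, -6) = 5
MAX at Root wants the highest of {A=5, B=-6}, so chooses A.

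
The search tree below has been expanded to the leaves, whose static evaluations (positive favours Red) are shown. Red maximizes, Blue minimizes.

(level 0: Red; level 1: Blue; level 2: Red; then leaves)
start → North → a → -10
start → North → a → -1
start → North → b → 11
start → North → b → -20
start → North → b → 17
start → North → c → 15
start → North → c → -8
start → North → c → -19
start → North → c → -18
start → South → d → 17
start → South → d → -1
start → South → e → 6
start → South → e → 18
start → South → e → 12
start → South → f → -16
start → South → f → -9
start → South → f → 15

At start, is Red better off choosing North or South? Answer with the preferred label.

a (Red): max(-10, -1) = -1
b (Red): max(11, -20, 17) = 17
c (Red): max(15, -8, -19, -18) = 15
North (Blue): min(-1, 17, 15) = -1
d (Red): max(17, -1) = 17
e (Red): max(6, 18, 12) = 18
f (Red): max(-16, -9, 15) = 15
South (Blue): min(17, 18, 15) = 15
Red prefers the higher value; North=-1, South=15. South is better since 15 > -1.

South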